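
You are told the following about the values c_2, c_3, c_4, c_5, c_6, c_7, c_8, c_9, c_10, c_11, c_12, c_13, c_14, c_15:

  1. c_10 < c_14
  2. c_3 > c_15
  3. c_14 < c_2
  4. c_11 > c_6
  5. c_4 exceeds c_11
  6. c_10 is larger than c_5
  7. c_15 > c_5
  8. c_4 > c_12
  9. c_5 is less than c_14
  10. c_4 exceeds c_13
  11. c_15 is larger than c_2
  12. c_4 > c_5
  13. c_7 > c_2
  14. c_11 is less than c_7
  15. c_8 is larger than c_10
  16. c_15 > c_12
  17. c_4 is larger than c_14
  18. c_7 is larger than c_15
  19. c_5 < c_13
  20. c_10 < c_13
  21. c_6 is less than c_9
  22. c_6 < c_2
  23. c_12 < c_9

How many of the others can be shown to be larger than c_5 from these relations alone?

From c_5 the given relations immediately reach c_10, c_14, c_13, c_4, c_15.
From those, c_2, c_8, c_7, c_3 — 9 in total.
No other element is forced above c_5 by the given relations, so the count is 9.

9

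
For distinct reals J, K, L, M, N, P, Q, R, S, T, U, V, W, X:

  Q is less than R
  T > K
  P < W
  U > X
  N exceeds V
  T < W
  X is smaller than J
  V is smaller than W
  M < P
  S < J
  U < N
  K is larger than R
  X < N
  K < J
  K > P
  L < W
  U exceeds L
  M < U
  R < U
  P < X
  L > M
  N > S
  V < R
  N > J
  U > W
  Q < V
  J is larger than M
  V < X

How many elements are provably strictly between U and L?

1

Chaining upward from L reaches: W, N.
Chaining downward from U reaches: M, Q, V, P, R, K, X, T, W.
Strictly between L and U are those in both lists: W — 1 element.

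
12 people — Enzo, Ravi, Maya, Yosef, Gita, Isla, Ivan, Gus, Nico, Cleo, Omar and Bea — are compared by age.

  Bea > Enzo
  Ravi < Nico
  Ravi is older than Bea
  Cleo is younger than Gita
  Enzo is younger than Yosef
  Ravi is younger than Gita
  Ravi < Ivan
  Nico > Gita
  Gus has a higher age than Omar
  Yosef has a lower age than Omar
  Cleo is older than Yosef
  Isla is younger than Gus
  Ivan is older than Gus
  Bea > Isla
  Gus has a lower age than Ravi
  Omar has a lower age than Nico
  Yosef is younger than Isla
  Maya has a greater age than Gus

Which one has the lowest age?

Enzo

Chaining upward from Enzo: directly above it, Yosef, Bea; then Omar, Isla, Cleo, Ravi; then Gus, Gita, Ivan, Nico; then Maya.
That covers every other element, and nothing is given below Enzo, so Enzo is the lowest age.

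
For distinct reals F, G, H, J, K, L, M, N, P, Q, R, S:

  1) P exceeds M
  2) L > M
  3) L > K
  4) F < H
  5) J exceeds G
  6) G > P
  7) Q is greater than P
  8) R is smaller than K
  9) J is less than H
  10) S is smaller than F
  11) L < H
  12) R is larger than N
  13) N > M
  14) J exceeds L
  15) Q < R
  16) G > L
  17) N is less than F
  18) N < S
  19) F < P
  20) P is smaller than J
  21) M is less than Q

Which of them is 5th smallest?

P

Piecing the relations together gives one ordering: M < N < S < F < P < Q < R < K < L < G < J < H.
Counting 5 from the smallest end gives P.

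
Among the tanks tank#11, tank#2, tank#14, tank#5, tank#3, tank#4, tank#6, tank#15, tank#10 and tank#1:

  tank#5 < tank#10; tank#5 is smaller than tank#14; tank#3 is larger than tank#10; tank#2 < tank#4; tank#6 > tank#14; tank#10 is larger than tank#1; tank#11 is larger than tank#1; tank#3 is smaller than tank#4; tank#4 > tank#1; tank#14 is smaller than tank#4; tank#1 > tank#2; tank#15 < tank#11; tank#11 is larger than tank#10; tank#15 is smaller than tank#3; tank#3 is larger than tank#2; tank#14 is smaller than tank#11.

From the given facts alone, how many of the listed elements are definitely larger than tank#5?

6

Directly above tank#5: tank#14, tank#10.
One step further: tank#6, tank#3, tank#11, tank#4 (6 so far).
No other element is forced above tank#5 by the given relations, so the count is 6.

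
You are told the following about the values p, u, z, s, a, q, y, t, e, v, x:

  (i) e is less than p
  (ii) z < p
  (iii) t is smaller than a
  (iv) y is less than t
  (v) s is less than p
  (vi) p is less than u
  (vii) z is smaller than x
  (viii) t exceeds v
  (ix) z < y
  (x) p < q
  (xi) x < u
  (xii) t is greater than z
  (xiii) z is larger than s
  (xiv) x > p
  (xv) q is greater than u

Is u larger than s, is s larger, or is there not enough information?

u

Following the relations from s: s < z < p < x < u.
So u is larger.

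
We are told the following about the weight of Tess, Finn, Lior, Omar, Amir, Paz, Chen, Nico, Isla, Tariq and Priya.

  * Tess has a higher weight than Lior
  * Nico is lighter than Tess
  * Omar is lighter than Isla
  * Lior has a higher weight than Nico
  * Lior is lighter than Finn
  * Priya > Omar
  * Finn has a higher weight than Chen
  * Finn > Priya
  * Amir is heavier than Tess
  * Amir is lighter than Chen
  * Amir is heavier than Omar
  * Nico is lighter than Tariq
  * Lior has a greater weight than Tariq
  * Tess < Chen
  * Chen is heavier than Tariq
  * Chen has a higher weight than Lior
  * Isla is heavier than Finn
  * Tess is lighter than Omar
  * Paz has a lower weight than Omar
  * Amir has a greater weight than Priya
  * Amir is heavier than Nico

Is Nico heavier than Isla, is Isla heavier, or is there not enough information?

Following the relations from Nico: Nico < Tariq < Lior < Tess < Omar < Priya < Amir < Chen < Finn < Isla.
So Isla is heavier.

Isla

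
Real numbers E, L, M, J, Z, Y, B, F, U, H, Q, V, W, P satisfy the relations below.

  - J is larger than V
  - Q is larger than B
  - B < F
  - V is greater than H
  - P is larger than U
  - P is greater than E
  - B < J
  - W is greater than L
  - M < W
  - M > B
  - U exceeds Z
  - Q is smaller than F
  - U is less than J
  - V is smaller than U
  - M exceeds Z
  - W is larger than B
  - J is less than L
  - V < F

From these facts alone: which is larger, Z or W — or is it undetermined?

Link the given pairs in sequence: Z < U; U < J; J < L; L < W.
Chaining these gives Z < U < J < L < W.
So W is larger.

W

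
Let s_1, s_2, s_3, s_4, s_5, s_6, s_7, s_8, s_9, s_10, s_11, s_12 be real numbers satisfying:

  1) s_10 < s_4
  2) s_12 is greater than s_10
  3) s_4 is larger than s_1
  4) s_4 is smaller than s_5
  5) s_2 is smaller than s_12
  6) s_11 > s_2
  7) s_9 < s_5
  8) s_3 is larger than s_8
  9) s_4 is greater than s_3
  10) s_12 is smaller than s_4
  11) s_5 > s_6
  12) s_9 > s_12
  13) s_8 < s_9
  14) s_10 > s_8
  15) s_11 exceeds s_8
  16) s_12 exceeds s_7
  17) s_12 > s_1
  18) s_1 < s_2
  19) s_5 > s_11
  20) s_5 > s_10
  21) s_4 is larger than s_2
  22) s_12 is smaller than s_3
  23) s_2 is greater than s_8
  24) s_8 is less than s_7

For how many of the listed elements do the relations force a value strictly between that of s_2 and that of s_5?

The relations place s_2 below s_5. An element lies strictly between them when it is forced above s_2 and also forced below s_5.
Above s_2: {s_12, s_9, s_3, s_4, s_11}. Below s_5: {s_1, s_8, s_7, s_10, s_6, s_12, s_9, s_3, s_4, s_11}.
Intersection: {s_12, s_9, s_3, s_4, s_11} — 5.

5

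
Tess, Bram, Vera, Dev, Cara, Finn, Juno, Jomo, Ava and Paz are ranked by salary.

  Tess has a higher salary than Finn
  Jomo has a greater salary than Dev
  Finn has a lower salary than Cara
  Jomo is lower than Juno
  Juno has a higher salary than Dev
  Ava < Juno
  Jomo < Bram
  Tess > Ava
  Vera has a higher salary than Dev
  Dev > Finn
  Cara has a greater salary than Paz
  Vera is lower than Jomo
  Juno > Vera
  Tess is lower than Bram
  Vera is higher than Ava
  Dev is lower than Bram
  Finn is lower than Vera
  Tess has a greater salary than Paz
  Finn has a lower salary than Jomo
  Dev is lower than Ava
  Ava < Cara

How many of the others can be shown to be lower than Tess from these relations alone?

4

Directly below Tess: Finn, Paz, Ava.
One step further: Dev (4 so far).
Nothing else is reachable below Tess; 4 in all.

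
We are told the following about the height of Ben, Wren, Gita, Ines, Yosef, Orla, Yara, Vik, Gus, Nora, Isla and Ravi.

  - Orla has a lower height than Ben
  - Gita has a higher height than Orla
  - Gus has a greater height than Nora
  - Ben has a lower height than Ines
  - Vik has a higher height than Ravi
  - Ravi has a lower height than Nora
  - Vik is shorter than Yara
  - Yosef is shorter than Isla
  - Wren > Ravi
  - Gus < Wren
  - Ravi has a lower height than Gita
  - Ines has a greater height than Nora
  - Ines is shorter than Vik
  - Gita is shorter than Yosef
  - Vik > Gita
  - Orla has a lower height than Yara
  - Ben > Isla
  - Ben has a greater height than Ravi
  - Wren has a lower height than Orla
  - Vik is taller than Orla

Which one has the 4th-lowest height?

Piecing the relations together gives one ordering: Ravi < Nora < Gus < Wren < Orla < Gita < Yosef < Isla < Ben < Ines < Vik < Yara.
Counting 4 from the smallest end gives Wren.

Wren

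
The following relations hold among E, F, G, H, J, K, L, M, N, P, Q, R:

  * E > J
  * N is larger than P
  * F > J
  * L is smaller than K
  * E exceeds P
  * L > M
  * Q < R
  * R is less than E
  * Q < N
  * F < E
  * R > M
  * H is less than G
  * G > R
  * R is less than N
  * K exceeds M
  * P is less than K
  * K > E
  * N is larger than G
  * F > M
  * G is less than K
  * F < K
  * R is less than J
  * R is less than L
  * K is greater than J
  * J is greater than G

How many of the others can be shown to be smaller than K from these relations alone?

10

Directly below K: M, G, J, P, L, F, E.
One step further: H, R (9 so far).
One step further: Q (10 so far).
Nothing else is reachable below K; 10 in all.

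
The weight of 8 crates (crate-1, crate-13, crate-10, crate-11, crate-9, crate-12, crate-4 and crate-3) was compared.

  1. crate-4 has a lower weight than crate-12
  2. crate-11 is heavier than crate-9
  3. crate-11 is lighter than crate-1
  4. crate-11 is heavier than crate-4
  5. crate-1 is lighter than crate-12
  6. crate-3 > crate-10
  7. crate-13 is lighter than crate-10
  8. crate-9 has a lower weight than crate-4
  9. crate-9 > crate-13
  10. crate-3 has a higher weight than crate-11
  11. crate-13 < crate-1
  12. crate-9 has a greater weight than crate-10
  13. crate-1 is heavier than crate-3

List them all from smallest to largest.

Nothing is placed below crate-13, so it is least; from there crate-13 < crate-10; crate-10 < crate-9; crate-9 < crate-4; crate-4 < crate-11; crate-11 < crate-3; crate-3 < crate-1; crate-1 < crate-12, each given directly.

crate-13 < crate-10 < crate-9 < crate-4 < crate-11 < crate-3 < crate-1 < crate-12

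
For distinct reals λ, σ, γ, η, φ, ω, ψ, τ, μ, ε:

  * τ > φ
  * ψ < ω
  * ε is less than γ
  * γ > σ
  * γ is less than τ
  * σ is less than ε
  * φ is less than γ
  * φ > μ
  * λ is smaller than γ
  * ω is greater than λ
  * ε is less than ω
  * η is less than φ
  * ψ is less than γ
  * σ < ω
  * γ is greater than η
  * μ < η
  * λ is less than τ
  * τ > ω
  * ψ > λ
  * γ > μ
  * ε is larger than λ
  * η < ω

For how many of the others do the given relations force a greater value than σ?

4

The elements the relations force above σ are ε, ω, γ, τ — no chain reaches any other.
That is 4.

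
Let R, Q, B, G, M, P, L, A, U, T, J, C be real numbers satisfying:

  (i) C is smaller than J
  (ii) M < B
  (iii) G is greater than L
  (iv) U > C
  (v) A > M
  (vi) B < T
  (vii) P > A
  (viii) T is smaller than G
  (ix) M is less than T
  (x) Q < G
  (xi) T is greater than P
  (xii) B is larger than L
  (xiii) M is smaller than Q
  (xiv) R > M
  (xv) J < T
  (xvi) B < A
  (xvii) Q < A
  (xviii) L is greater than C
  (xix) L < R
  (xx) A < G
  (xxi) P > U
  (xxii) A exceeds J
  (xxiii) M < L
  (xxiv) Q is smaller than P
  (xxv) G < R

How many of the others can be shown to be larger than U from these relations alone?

4

The elements the relations force above U are P, T, G, R — no chain reaches any other.
That is 4.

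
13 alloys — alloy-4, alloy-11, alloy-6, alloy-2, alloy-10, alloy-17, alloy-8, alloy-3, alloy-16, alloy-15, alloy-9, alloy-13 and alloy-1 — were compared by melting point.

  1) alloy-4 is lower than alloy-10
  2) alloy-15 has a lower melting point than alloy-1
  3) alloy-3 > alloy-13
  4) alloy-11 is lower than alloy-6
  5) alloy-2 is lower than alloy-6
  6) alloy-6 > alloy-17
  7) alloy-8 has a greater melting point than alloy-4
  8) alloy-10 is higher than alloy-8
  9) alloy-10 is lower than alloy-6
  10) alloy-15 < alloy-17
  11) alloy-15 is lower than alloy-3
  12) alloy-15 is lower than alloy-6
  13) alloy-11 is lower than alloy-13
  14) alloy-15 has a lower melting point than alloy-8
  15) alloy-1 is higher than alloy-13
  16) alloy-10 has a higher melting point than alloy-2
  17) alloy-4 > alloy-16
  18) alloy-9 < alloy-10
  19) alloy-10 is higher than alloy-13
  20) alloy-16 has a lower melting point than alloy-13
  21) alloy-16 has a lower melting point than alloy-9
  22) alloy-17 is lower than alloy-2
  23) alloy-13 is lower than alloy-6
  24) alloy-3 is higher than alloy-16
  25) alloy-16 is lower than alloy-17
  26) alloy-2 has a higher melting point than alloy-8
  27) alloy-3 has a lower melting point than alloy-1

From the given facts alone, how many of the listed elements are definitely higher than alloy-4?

4

From alloy-4 the given relations immediately reach alloy-8, alloy-10.
From those, alloy-2, alloy-6 — 4 in total.
No other element is forced above alloy-4 by the given relations, so the count is 4.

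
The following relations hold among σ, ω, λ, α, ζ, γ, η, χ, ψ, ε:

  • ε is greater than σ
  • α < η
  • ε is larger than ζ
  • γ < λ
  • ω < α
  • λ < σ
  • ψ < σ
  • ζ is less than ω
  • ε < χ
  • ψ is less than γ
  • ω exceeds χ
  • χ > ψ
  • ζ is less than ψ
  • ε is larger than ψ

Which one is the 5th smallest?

Piecing the relations together gives one ordering: ζ < ψ < γ < λ < σ < ε < χ < ω < α < η.
The 5th smallest is σ.

σ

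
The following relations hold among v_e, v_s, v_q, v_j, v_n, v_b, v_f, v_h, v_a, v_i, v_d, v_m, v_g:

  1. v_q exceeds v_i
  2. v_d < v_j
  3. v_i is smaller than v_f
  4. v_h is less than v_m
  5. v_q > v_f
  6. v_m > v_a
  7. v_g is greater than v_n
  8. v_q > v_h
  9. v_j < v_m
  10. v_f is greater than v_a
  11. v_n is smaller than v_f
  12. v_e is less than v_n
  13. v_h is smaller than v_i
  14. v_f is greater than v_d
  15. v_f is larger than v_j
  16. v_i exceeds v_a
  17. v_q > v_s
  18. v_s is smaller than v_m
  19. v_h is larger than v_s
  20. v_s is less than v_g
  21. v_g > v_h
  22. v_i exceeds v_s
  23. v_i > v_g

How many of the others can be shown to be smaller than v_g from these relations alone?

The elements the relations force below v_g are v_e, v_n, v_s, v_h — no chain reaches any other.
That is 4.

4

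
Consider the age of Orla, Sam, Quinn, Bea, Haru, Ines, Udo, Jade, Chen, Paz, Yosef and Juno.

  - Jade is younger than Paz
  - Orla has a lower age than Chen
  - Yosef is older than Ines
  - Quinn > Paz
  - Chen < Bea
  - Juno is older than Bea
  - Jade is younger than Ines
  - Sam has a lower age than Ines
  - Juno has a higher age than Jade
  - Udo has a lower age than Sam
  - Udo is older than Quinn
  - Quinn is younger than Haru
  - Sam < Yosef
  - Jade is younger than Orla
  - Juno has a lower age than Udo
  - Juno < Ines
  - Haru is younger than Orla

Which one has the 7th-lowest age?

Bea

Piecing the relations together gives one ordering: Jade < Paz < Quinn < Haru < Orla < Chen < Bea < Juno < Udo < Sam < Ines < Yosef.
Counting 7 from the smallest end gives Bea.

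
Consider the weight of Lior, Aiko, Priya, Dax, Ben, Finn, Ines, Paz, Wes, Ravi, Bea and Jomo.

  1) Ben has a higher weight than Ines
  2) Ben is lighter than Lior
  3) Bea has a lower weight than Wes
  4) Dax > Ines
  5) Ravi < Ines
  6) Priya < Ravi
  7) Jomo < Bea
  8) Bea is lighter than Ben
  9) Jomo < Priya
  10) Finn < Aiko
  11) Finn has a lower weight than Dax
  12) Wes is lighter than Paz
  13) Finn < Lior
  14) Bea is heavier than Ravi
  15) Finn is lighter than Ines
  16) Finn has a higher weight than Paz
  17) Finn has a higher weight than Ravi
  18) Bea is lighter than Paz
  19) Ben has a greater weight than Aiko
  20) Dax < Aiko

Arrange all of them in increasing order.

Jomo < Priya < Ravi < Bea < Wes < Paz < Finn < Ines < Dax < Aiko < Ben < Lior

Each adjacent pair is fixed by a given relation: Jomo < Priya; Priya < Ravi; Ravi < Bea; Bea < Wes; Wes < Paz; Paz < Finn; Finn < Ines; Ines < Dax; Dax < Aiko; Aiko < Ben; Ben < Lior. Chaining them end to end gives the full order.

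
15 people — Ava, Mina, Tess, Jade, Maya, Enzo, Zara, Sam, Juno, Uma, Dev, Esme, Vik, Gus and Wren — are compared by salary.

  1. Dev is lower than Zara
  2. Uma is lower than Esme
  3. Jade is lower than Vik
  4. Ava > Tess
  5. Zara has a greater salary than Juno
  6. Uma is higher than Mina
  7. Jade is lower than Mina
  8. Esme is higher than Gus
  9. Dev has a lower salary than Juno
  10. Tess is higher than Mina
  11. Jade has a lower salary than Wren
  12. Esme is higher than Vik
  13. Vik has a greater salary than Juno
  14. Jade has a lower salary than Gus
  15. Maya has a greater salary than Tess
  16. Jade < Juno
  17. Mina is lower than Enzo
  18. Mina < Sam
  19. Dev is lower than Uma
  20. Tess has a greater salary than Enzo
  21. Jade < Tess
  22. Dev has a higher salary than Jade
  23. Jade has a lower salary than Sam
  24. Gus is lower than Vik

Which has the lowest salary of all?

Jade

Dev is not least since Jade < Dev; Juno is not least since Jade < Juno; Mina is not least since Jade < Mina; Enzo is not least since Mina < Enzo; Sam is not least since Jade < Sam; Wren is not least since Jade < Wren; Gus is not least since Jade < Gus; Vik is not least since Jade < Vik; Uma is not least since Dev < Uma; Esme is not least since Gus < Esme; Tess is not least since Jade < Tess; Maya is not least since Tess < Maya; Ava is not least since Tess < Ava; Zara is not least since Juno < Zara.
Only Jade has nothing below it, so Jade is the lowest salary.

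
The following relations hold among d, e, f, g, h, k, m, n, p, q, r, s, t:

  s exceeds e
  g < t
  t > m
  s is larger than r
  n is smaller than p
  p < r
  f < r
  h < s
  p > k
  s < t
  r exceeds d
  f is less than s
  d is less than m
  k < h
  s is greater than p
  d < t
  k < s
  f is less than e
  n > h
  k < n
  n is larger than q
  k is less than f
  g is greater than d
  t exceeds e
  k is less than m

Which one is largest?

t

q is not greatest since q < n; k is not greatest since k < f; h is not greatest since h < n; d is not greatest since d < m; m is not greatest since m < t; n is not greatest since n < p; f is not greatest since f < s; p is not greatest since p < r; e is not greatest since e < t; r is not greatest since r < s; g is not greatest since g < t; s is not greatest since s < t.
Only t has nothing above it, so t is the largest.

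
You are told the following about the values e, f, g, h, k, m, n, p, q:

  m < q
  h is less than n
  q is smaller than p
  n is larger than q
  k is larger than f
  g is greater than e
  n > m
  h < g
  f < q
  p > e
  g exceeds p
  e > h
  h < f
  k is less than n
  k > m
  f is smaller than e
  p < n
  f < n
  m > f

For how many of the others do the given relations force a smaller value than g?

From g the given relations immediately reach h, e, p.
From those, f, q — 5 in total.
From those, m — 6 in total.
Nothing else is reachable below g; 6 in all.

6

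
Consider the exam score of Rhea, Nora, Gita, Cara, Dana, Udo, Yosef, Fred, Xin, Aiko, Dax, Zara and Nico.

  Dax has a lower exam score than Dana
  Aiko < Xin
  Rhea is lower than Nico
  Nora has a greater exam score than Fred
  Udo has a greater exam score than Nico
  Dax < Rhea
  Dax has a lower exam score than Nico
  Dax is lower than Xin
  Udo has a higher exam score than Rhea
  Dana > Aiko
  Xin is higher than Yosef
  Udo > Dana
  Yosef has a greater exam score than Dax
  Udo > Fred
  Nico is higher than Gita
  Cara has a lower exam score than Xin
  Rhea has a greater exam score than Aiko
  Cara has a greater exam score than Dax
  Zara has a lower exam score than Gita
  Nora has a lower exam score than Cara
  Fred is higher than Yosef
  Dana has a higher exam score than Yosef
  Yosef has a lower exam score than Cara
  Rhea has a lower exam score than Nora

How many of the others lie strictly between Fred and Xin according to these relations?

2

The relations place Fred below Xin. An element lies strictly between them when it is forced above Fred and also forced below Xin.
Above Fred: {Nora, Udo, Cara}. Below Xin: {Aiko, Dax, Yosef, Rhea, Nora, Cara}.
Intersection: {Nora, Cara} — 2.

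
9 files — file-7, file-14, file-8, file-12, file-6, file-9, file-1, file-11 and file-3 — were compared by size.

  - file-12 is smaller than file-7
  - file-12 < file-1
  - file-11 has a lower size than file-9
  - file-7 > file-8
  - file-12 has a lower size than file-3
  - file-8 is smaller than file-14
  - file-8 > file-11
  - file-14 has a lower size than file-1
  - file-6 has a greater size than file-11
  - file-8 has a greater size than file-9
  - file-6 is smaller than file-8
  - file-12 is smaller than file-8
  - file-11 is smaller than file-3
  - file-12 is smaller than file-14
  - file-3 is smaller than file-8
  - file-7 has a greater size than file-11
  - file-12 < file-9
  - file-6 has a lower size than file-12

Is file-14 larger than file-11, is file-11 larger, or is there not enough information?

file-14

Link the given pairs in sequence: file-11 < file-6; file-6 < file-12; file-12 < file-9; file-9 < file-8; file-8 < file-14.
Chaining these gives file-11 < file-6 < file-12 < file-9 < file-8 < file-14.
So file-14 is larger.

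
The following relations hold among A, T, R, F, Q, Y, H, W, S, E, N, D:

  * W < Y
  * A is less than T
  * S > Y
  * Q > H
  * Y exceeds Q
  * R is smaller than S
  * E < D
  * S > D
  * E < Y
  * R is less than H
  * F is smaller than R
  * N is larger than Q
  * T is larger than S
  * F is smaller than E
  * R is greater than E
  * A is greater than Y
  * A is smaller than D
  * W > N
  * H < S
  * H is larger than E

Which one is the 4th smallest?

H

Chaining the given pairs: F < E < R < H < Q < N < W < Y < A < D < S < T.
The 4th smallest is H.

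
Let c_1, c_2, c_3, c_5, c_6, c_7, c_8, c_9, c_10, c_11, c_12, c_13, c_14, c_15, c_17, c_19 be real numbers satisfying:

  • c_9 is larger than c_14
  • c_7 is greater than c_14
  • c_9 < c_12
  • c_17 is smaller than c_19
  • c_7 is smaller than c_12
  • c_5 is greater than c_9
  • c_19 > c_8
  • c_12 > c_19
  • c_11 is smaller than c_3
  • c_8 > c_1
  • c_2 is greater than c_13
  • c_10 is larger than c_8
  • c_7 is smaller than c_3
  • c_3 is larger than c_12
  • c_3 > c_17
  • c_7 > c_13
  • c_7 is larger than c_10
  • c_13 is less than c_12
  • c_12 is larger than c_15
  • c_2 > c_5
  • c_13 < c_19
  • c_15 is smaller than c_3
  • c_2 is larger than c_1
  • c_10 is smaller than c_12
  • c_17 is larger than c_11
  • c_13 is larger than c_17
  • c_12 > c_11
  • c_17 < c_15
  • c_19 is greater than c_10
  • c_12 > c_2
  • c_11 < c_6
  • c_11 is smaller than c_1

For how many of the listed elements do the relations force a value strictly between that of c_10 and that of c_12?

2

Chaining upward from c_10 reaches: c_19, c_7, c_3.
Chaining downward from c_12 reaches: c_11, c_17, c_1, c_8, c_14, c_9, c_13, c_15, c_5, c_19, c_2, c_7.
Strictly between c_10 and c_12 are those in both lists: c_19, c_7 — 2 elements.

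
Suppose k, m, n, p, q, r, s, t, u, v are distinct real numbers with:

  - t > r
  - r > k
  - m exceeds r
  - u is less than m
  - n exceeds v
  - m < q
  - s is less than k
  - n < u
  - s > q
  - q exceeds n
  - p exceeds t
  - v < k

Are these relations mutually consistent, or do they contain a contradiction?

inconsistent

Chaining the given relations yields m < q < s < k < r, so m < r. But one relation states r < m. These cannot both hold.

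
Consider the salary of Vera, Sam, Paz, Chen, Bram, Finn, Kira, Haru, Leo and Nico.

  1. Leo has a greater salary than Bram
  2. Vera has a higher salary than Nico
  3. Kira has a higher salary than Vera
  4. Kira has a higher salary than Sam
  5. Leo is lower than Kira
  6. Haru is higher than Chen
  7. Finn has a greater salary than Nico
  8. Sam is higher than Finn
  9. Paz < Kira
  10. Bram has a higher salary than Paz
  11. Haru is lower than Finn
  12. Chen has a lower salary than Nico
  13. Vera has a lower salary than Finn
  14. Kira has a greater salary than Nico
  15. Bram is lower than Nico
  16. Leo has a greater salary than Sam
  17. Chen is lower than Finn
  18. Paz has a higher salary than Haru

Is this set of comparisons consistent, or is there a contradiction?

Every relation is compatible with Chen < Haru < Paz < Bram < Nico < Vera < Finn < Sam < Leo < Kira; the set is consistent.

consistent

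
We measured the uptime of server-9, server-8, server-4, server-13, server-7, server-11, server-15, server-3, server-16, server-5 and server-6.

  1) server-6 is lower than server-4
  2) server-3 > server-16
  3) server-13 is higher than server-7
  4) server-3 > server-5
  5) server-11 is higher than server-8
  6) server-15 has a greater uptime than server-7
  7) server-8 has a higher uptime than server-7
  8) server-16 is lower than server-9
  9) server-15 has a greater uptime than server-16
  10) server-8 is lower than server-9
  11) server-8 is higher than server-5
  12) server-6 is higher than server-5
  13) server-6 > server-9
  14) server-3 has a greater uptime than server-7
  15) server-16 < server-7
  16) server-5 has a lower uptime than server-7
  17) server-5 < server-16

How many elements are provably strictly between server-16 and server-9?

Chaining upward from server-16 reaches: server-7, server-15, server-8, server-11, server-13, server-3, server-6, server-4.
Chaining downward from server-9 reaches: server-5, server-7, server-8.
Strictly between server-16 and server-9 are those in both lists: server-7, server-8 — 2 elements.

2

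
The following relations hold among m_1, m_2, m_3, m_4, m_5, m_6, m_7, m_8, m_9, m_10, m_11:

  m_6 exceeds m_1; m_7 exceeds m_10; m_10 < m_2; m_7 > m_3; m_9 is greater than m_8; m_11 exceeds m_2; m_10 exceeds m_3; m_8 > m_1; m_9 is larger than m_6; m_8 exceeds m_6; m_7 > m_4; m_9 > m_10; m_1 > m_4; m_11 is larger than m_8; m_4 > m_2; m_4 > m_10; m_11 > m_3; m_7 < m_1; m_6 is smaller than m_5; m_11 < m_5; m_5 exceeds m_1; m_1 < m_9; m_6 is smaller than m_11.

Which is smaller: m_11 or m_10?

m_10

m_10 < m_2 < m_4 < m_7 < m_1 < m_6 < m_8 < m_11, by transitivity through m_2, m_4, m_7, m_1, m_6, m_8.
So m_10 < m_11; m_10 is the smaller of the two.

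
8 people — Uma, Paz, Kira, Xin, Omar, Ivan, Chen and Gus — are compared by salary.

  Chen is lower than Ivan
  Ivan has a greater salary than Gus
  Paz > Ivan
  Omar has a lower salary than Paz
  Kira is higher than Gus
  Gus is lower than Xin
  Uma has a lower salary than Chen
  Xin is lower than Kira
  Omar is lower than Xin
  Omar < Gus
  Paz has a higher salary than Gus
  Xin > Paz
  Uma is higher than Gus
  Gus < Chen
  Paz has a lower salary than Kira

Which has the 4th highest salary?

Ivan

The consecutive relations fix a unique order: Omar < Gus < Uma < Chen < Ivan < Paz < Xin < Kira.
Counting 4 from the largest end gives Ivan.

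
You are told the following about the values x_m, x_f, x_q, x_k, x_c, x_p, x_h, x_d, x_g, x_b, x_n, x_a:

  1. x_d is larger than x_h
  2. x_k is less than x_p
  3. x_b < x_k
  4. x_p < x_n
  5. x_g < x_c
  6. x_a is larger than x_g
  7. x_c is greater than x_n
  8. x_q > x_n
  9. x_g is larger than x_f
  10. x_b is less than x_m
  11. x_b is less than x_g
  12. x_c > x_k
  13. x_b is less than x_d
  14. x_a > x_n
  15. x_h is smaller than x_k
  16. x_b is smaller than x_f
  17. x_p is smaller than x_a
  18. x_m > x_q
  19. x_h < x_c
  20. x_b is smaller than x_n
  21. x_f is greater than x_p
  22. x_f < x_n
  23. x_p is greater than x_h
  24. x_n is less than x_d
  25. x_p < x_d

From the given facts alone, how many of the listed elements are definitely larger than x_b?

The elements the relations force above x_b are x_k, x_p, x_f, x_g, x_n, x_d, x_a, x_q, x_c, x_m — no chain reaches any other.
That is 10.

10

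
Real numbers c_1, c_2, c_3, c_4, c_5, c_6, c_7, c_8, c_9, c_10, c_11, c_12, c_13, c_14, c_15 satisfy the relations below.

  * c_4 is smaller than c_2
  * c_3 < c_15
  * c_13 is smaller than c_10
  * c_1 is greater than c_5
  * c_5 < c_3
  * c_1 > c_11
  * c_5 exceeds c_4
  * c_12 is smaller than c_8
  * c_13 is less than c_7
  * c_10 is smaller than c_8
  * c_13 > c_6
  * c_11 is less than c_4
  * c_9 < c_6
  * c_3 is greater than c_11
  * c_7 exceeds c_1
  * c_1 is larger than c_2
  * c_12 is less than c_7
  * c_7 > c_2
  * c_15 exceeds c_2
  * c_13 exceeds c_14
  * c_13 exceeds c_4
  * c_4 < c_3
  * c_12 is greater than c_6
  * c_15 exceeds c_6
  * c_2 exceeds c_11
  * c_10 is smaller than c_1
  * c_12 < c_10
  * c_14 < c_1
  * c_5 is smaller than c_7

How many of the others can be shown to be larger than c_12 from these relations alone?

Directly above c_12: c_10, c_8, c_7.
One step further: c_1 (4 so far).
No other element is forced above c_12 by the given relations, so the count is 4.

4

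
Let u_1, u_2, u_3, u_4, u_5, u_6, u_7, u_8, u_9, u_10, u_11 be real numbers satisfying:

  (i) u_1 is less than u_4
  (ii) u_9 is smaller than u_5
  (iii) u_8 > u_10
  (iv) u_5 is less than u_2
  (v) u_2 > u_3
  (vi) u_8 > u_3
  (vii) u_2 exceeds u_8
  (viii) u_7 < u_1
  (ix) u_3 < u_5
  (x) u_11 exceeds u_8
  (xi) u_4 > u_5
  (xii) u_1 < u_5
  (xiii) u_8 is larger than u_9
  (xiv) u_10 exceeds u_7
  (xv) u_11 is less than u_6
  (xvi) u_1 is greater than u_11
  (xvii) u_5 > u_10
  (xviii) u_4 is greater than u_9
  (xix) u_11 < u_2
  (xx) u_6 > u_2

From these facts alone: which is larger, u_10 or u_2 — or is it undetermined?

u_2

Chaining the given relations: u_10 < u_8 < u_11 < u_1 < u_5 < u_2.
So u_2 is larger.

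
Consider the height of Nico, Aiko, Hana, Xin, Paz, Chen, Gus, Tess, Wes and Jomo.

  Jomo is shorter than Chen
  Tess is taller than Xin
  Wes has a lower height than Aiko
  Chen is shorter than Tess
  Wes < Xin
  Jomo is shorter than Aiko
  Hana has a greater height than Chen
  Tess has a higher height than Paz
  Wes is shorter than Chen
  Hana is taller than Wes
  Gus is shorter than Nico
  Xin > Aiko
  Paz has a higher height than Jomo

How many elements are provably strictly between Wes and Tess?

3

Chaining upward from Wes reaches: Aiko, Chen, Xin, Hana.
Chaining downward from Tess reaches: Jomo, Aiko, Chen, Xin, Paz.
Strictly between Wes and Tess are those in both lists: Aiko, Chen, Xin — 3 elements.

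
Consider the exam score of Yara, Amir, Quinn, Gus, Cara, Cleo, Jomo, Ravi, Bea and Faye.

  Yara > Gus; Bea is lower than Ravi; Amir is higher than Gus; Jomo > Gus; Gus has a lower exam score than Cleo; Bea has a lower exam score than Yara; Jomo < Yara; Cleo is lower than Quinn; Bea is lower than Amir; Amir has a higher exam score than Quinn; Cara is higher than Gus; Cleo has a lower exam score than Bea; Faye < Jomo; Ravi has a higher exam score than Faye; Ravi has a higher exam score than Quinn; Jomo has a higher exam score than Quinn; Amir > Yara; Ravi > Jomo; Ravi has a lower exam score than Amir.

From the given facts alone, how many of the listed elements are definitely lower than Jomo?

4

Directly below Jomo: Gus, Quinn, Faye.
One step further: Cleo (4 so far).
No other element is forced below Jomo by the given relations, so the count is 4.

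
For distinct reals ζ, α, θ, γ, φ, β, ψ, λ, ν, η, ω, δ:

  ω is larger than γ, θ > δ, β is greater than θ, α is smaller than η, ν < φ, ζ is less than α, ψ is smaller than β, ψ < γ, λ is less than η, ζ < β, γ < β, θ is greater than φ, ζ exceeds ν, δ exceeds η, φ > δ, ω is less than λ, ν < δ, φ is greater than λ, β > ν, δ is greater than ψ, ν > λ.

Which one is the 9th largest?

The consecutive relations fix a unique order: ψ < γ < ω < λ < ν < ζ < α < η < δ < φ < θ < β.
The 9th largest is λ.

λ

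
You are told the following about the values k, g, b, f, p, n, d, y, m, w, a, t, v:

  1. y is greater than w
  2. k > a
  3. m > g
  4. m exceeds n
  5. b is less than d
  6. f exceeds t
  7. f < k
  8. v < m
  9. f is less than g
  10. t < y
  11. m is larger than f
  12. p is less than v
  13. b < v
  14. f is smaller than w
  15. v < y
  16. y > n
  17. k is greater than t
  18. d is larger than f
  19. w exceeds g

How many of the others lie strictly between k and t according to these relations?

Chaining upward from t reaches: f, g, w, d, y, m.
Chaining downward from k reaches: a, f.
Strictly between t and k are those in both lists: f — 1 element.

1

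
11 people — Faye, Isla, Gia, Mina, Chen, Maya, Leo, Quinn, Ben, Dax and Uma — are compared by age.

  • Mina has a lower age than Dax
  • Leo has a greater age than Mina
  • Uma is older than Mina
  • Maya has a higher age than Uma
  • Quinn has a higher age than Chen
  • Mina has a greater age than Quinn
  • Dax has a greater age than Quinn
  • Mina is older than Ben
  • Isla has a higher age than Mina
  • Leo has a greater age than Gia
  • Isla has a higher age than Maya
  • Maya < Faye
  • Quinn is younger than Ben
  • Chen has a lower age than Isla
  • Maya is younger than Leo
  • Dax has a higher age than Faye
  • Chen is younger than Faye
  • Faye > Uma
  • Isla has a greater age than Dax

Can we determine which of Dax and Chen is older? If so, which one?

Dax

Link the given pairs in sequence: Chen < Quinn; Quinn < Ben; Ben < Mina; Mina < Uma; Uma < Maya; Maya < Faye; Faye < Dax.
Chaining these gives Chen < Quinn < Ben < Mina < Uma < Maya < Faye < Dax.
So Dax is older.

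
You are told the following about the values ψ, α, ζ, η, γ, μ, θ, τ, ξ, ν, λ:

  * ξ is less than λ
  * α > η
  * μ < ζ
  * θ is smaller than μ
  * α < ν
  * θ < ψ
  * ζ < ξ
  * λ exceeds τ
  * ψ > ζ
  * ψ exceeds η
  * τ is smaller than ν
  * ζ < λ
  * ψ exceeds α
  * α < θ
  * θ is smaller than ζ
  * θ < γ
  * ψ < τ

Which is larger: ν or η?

ν

Chaining the given relations: η < α < θ < μ < ζ < ψ < τ < ν.
So η < ν; ν is the larger of the two.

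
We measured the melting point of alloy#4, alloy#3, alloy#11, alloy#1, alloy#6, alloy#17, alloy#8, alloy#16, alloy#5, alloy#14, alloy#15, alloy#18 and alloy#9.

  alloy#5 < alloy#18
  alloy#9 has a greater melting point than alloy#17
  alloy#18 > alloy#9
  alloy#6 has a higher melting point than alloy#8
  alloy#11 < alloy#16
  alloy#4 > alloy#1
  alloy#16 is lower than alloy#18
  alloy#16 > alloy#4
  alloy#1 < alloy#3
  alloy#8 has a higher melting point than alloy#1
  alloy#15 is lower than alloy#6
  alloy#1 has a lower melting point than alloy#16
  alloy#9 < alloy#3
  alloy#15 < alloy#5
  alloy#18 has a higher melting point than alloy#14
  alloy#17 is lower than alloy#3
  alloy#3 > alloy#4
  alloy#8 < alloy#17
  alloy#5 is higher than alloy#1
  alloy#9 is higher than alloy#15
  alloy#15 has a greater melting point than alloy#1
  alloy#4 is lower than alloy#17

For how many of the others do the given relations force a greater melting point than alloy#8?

From alloy#8 the given relations immediately reach alloy#17, alloy#6.
From those, alloy#9, alloy#3 — 4 in total.
From those, alloy#18 — 5 in total.
Nothing else is reachable above alloy#8; 5 in all.

5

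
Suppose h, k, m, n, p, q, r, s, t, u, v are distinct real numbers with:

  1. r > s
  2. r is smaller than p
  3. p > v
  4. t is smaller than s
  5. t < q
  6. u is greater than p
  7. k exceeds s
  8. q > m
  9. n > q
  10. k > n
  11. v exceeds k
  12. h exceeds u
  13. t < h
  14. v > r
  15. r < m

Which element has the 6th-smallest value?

The consecutive relations fix a unique order: t < s < r < m < q < n < k < v < p < u < h.
The 6th smallest is n.

n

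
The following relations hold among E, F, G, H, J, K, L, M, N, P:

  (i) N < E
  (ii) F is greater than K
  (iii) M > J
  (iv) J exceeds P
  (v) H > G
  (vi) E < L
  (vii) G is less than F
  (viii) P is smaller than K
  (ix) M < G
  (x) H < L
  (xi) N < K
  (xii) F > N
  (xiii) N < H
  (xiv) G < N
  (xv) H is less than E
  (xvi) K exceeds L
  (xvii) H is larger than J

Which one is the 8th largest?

M

Chaining the given pairs: P < J < M < G < N < H < E < L < K < F.
Counting 8 from the largest end gives M.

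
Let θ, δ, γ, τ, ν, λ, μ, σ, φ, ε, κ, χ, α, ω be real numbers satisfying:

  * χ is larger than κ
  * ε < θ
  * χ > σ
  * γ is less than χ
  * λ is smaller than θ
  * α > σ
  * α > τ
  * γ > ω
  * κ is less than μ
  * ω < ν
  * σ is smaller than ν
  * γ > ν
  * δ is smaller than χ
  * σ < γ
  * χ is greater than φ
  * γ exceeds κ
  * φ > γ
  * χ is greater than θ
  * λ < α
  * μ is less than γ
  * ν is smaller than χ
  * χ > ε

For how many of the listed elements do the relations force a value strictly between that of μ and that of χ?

2

The relations place μ below χ. An element lies strictly between them when it is forced above μ and also forced below χ.
Above μ: {γ, φ}. Below χ: {κ, δ, ω, λ, σ, ε, θ, ν, γ, φ}.
Intersection: {γ, φ} — 2.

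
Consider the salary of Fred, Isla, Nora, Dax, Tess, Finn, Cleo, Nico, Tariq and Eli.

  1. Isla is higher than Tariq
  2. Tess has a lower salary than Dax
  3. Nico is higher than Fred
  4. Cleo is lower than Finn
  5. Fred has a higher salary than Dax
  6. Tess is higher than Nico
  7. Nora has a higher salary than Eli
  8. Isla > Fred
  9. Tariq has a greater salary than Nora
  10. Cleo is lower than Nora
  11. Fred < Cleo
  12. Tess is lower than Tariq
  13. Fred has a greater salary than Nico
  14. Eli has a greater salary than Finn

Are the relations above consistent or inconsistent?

We have Fred < Nico stated directly, yet also Nico < Tess < Dax < Fred by chaining the others — so Nico < Fred. Contradiction.

inconsistent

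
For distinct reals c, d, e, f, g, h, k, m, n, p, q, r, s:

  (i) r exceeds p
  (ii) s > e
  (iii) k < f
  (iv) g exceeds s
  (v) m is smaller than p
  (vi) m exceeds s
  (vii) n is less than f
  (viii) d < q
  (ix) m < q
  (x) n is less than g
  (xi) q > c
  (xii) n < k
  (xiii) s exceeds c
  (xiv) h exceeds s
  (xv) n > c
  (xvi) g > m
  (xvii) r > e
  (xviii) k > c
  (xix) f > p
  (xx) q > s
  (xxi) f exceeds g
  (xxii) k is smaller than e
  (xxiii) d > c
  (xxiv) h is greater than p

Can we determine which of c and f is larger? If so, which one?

f

Link the given pairs in sequence: c < n; n < k; k < e; e < s; s < m; m < g; g < f.
Chaining these gives c < n < k < e < s < m < g < f.
So f is larger.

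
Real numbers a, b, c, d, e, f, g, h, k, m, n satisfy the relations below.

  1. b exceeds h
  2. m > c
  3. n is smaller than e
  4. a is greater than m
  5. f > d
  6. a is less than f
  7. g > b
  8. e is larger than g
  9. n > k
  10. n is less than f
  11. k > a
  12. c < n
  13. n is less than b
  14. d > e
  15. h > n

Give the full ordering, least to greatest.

Nothing is placed below c, so it is least; from there c < m; m < a; a < k; k < n; n < h; h < b; b < g; g < e; e < d; d < f, each given directly.

c < m < a < k < n < h < b < g < e < d < f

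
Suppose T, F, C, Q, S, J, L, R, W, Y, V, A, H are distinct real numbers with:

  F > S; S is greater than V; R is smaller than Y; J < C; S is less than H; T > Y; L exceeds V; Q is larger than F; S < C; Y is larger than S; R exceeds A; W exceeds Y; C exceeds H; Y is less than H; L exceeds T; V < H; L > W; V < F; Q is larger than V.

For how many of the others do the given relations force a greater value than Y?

5

The elements the relations force above Y are W, T, H, L, C — no chain reaches any other.
That is 5.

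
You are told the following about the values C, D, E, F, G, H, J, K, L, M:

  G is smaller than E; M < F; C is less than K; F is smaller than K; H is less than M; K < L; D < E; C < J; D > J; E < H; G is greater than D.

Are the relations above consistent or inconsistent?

consistent

The single ordering C < J < D < G < E < H < M < F < K < L satisfies every listed relation, so no contradiction arises.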